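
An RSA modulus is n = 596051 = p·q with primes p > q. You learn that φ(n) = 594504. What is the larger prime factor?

φ(n) = (p−1)(q−1) = n − (p+q) + 1, so p + q = 596051 − 594504 + 1 = 1548.
p and q are the roots of t² − 1548t + 596051 = 0.
Discriminant: 1548² − 4·596051 = 2396304 − 2384204 = 12100; √12100 = 110.
q = (1548 − 110)/2 = 719, p = (1548 + 110)/2 = 829.
Check: 719 · 829 = 596051.

829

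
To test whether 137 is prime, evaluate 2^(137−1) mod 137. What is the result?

2^1 ≡ 2 (mod 137)
2^2 ≡ 2^2 = 4 ≡ 4 (mod 137)
2^4 ≡ 4^2 = 16 ≡ 16 (mod 137)
2^8 ≡ 16^2 = 256 ≡ 119 (mod 137)
2^16 ≡ 119^2 = 14161 ≡ 50 (mod 137)
2^32 ≡ 50^2 = 2500 ≡ 34 (mod 137)
2^64 ≡ 34^2 = 1156 ≡ 60 (mod 137)
2^128 ≡ 60^2 = 3600 ≡ 38 (mod 137)
136 = 128 + 8 in binary powers of 2.
So 2^136 ≡ 38 · 119 ≡ 1 (mod 137).
Since the result is 1, base 2 gives no evidence that 137 is composite.

1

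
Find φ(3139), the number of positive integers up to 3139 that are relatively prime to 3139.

3024

Factor: 3139 = 43 · 73.
φ(3139) = (43−1) · (73−1) = 42 · 72 = 3024.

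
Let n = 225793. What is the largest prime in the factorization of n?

225793 = 43 · 5251
5251 = 59 · 89
89 is prime.
So 225793 = 43 · 59 · 89; the largest prime factor is 89.

89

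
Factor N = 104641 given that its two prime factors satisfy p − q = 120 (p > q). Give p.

Since p = q + 120, we have 104641 = q(q + 120), so q² + 120q − 104641 = 0.
Discriminant: 120² + 4·104641 = 14400 + 418564 = 432964; √432964 = 658.
q = (−120 + 658)/2 = 269, and p = q + 120 = 389.
Check: 269 · 389 = 104641.

389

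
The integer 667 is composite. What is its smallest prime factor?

667 is odd.
Digit sum 19, not divisible by 3.
Ends in 7: not divisible by 5.
7: 667 = 7·95 + 2
11: 667 = 11·60 + 7
13: 667 = 13·51 + 4
17: 667 = 17·39 + 4
19: 667 = 19·35 + 2
23: 667 = 23·29

23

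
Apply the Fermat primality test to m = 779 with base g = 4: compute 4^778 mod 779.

4^1 ≡ 4 (mod 779)
4^2 ≡ 4^2 = 16 ≡ 16 (mod 779)
4^4 ≡ 16^2 = 256 ≡ 256 (mod 779)
4^8 ≡ 256^2 = 65536 ≡ 100 (mod 779)
4^16 ≡ 100^2 = 10000 ≡ 652 (mod 779)
4^32 ≡ 652^2 = 425104 ≡ 549 (mod 779)
4^64 ≡ 549^2 = 301401 ≡ 707 (mod 779)
4^128 ≡ 707^2 = 499849 ≡ 510 (mod 779)
4^256 ≡ 510^2 = 260100 ≡ 693 (mod 779)
4^512 ≡ 693^2 = 480249 ≡ 385 (mod 779)
778 = 512 + 256 + 8 + 2 in binary powers of 2.
So 4^778 ≡ 385 · 693 · 100 · 16 ≡ 674 (mod 779).
Since 674 ≠ 1, base 4 is a Fermat witness: 779 is composite.

674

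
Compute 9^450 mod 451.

122

9^1 ≡ 9 (mod 451)
9^2 ≡ 9^2 = 81 ≡ 81 (mod 451)
9^4 ≡ 81^2 = 6561 ≡ 247 (mod 451)
9^8 ≡ 247^2 = 61009 ≡ 124 (mod 451)
9^16 ≡ 124^2 = 15376 ≡ 42 (mod 451)
9^32 ≡ 42^2 = 1764 ≡ 411 (mod 451)
9^64 ≡ 411^2 = 168921 ≡ 247 (mod 451)
9^128 ≡ 247^2 = 61009 ≡ 124 (mod 451)
9^256 ≡ 124^2 = 15376 ≡ 42 (mod 451)
450 = 256 + 128 + 64 + 2 in binary powers of 2.
So 9^450 ≡ 42 · 124 · 247 · 81 ≡ 122 (mod 451).
Since 122 ≠ 1, base 9 is a Fermat witness: 451 is composite.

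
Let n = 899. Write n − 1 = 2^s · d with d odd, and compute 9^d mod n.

899 − 1 = 898 = 2^1 · 449, so d = 449.
9^1 ≡ 9 (mod 899)
9^2 ≡ 9^2 = 81 ≡ 81 (mod 899)
9^4 ≡ 81^2 = 6561 ≡ 268 (mod 899)
9^8 ≡ 268^2 = 71824 ≡ 803 (mod 899)
9^16 ≡ 803^2 = 644809 ≡ 226 (mod 899)
9^32 ≡ 226^2 = 51076 ≡ 732 (mod 899)
9^64 ≡ 732^2 = 535824 ≡ 20 (mod 899)
9^128 ≡ 20^2 = 400 ≡ 400 (mod 899)
9^256 ≡ 400^2 = 160000 ≡ 877 (mod 899)
449 = 256 + 128 + 64 + 1 in binary powers of 2.
So 9^449 ≡ 877 · 400 · 20 · 9 ≡ 38 (mod 899).
Squaring chain: 38; never reaches −1, so base 9 is a Miller–Rabin witness that 899 is composite.

38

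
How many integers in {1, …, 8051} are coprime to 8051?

Factor: 8051 = 83 · 97.
φ(8051) = (83−1) · (97−1) = 82 · 96 = 7872.

7872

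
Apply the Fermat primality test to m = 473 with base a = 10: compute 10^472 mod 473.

10^1 ≡ 10 (mod 473)
10^2 ≡ 10^2 = 100 ≡ 100 (mod 473)
10^4 ≡ 100^2 = 10000 ≡ 67 (mod 473)
10^8 ≡ 67^2 = 4489 ≡ 232 (mod 473)
10^16 ≡ 232^2 = 53824 ≡ 375 (mod 473)
10^32 ≡ 375^2 = 140625 ≡ 144 (mod 473)
10^64 ≡ 144^2 = 20736 ≡ 397 (mod 473)
10^128 ≡ 397^2 = 157609 ≡ 100 (mod 473)
10^256 ≡ 100^2 = 10000 ≡ 67 (mod 473)
472 = 256 + 128 + 64 + 16 + 8 in binary powers of 2.
So 10^472 ≡ 67 · 100 · 397 · 375 · 232 ≡ 23 (mod 473).
Since 23 ≠ 1, base 10 is a Fermat witness: 473 is composite.

23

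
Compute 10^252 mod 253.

10^1 ≡ 10 (mod 253)
10^2 ≡ 10^2 = 100 ≡ 100 (mod 253)
10^4 ≡ 100^2 = 10000 ≡ 133 (mod 253)
10^8 ≡ 133^2 = 17689 ≡ 232 (mod 253)
10^16 ≡ 232^2 = 53824 ≡ 188 (mod 253)
10^32 ≡ 188^2 = 35344 ≡ 177 (mod 253)
10^64 ≡ 177^2 = 31329 ≡ 210 (mod 253)
10^128 ≡ 210^2 = 44100 ≡ 78 (mod 253)
252 = 128 + 64 + 32 + 16 + 8 + 4 in binary powers of 2.
So 10^252 ≡ 78 · 210 · 177 · 188 · 232 · 133 ≡ 177 (mod 253).
Since 177 ≠ 1, base 10 is a Fermat witness: 253 is composite.

177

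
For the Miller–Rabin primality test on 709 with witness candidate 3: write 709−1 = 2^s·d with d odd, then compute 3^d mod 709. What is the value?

709 − 1 = 708 = 2^2 · 177, so d = 177.
3^1 ≡ 3 (mod 709)
3^2 ≡ 3^2 = 9 ≡ 9 (mod 709)
3^4 ≡ 9^2 = 81 ≡ 81 (mod 709)
3^8 ≡ 81^2 = 6561 ≡ 180 (mod 709)
3^16 ≡ 180^2 = 32400 ≡ 495 (mod 709)
3^32 ≡ 495^2 = 245025 ≡ 420 (mod 709)
3^64 ≡ 420^2 = 176400 ≡ 568 (mod 709)
3^128 ≡ 568^2 = 322624 ≡ 29 (mod 709)
177 = 128 + 32 + 16 + 1 in binary powers of 2.
So 3^177 ≡ 29 · 420 · 495 · 3 ≡ 1 (mod 709).
Since 3^d ≡ 1 (mod 709), base 3 does not prove 709 composite.

1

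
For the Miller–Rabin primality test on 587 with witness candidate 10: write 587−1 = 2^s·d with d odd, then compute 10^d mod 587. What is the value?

1

587 − 1 = 586 = 2^1 · 293, so d = 293.
10^1 ≡ 10 (mod 587)
10^2 ≡ 10^2 = 100 ≡ 100 (mod 587)
10^4 ≡ 100^2 = 10000 ≡ 21 (mod 587)
10^8 ≡ 21^2 = 441 ≡ 441 (mod 587)
10^16 ≡ 441^2 = 194481 ≡ 184 (mod 587)
10^32 ≡ 184^2 = 33856 ≡ 397 (mod 587)
10^64 ≡ 397^2 = 157609 ≡ 293 (mod 587)
10^128 ≡ 293^2 = 85849 ≡ 147 (mod 587)
10^256 ≡ 147^2 = 21609 ≡ 477 (mod 587)
293 = 256 + 32 + 4 + 1 in binary powers of 2.
So 10^293 ≡ 477 · 397 · 21 · 10 ≡ 1 (mod 587).
Since 10^d ≡ 1 (mod 587), base 10 does not prove 587 composite.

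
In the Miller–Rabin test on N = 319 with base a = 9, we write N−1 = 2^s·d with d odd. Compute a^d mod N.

319 − 1 = 318 = 2^1 · 159, so d = 159.
9^1 ≡ 9 (mod 319)
9^2 ≡ 9^2 = 81 ≡ 81 (mod 319)
9^4 ≡ 81^2 = 6561 ≡ 181 (mod 319)
9^8 ≡ 181^2 = 32761 ≡ 223 (mod 319)
9^16 ≡ 223^2 = 49729 ≡ 284 (mod 319)
9^32 ≡ 284^2 = 80656 ≡ 268 (mod 319)
9^64 ≡ 268^2 = 71824 ≡ 49 (mod 319)
9^128 ≡ 49^2 = 2401 ≡ 168 (mod 319)
159 = 128 + 16 + 8 + 4 + 2 + 1 in binary powers of 2.
So 9^159 ≡ 168 · 284 · 223 · 181 · 81 · 9 ≡ 5 (mod 319).
Squaring chain: 5; never reaches −1, so base 9 is a Miller–Rabin witness that 319 is composite.

5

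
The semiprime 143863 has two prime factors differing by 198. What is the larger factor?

Since p = q + 198, we have 143863 = q(q + 198), so q² + 198q − 143863 = 0.
Discriminant: 198² + 4·143863 = 39204 + 575452 = 614656; √614656 = 784.
q = (−198 + 784)/2 = 293, and p = q + 198 = 491.
Check: 293 · 491 = 143863.

491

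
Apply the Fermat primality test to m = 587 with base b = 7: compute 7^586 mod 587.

1

7^1 ≡ 7 (mod 587)
7^2 ≡ 7^2 = 49 ≡ 49 (mod 587)
7^4 ≡ 49^2 = 2401 ≡ 53 (mod 587)
7^8 ≡ 53^2 = 2809 ≡ 461 (mod 587)
7^16 ≡ 461^2 = 212521 ≡ 27 (mod 587)
7^32 ≡ 27^2 = 729 ≡ 142 (mod 587)
7^64 ≡ 142^2 = 20164 ≡ 206 (mod 587)
7^128 ≡ 206^2 = 42436 ≡ 172 (mod 587)
7^256 ≡ 172^2 = 29584 ≡ 234 (mod 587)
7^512 ≡ 234^2 = 54756 ≡ 165 (mod 587)
586 = 512 + 64 + 8 + 2 in binary powers of 2.
So 7^586 ≡ 165 · 206 · 461 · 49 ≡ 1 (mod 587).
Since the result is 1, base 7 gives no evidence that 587 is composite.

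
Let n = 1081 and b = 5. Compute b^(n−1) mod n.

5^1 ≡ 5 (mod 1081)
5^2 ≡ 5^2 = 25 ≡ 25 (mod 1081)
5^4 ≡ 25^2 = 625 ≡ 625 (mod 1081)
5^8 ≡ 625^2 = 390625 ≡ 384 (mod 1081)
5^16 ≡ 384^2 = 147456 ≡ 440 (mod 1081)
5^32 ≡ 440^2 = 193600 ≡ 101 (mod 1081)
5^64 ≡ 101^2 = 10201 ≡ 472 (mod 1081)
5^128 ≡ 472^2 = 222784 ≡ 98 (mod 1081)
5^256 ≡ 98^2 = 9604 ≡ 956 (mod 1081)
5^512 ≡ 956^2 = 913936 ≡ 491 (mod 1081)
5^1024 ≡ 491^2 = 241081 ≡ 18 (mod 1081)
1080 = 1024 + 32 + 16 + 8 in binary powers of 2.
So 5^1080 ≡ 18 · 101 · 440 · 384 ≡ 968 (mod 1081).
Since 968 ≠ 1, base 5 is a Fermat witness: 1081 is composite.

968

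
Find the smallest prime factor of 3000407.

3000407 is odd.
Digit sum 14, not divisible by 3.
Ends in 7: not divisible by 5.
7: 3000407 = 7·428629 + 4
11: 3000407 = 11·272764 + 3
13: 3000407 = 13·230800 + 7
17: 3000407 = 17·176494 + 9
19: 3000407 = 19·157916 + 3
23: 3000407 = 23·130452 + 11
29: 3000407 = 29·103462 + 9
31: 3000407 = 31·96787 + 10
37: 3000407 = 37·81092 + 3
41: 3000407 = 41·73180 + 27
43: 3000407 = 43·69776 + 39
47: 3000407 = 47·63838 + 21
53: 3000407 = 53·56611 + 24
59: 3000407 = 59·50854 + 21
61: 3000407 = 61·49187

61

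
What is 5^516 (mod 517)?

247

5^1 ≡ 5 (mod 517)
5^2 ≡ 5^2 = 25 ≡ 25 (mod 517)
5^4 ≡ 25^2 = 625 ≡ 108 (mod 517)
5^8 ≡ 108^2 = 11664 ≡ 290 (mod 517)
5^16 ≡ 290^2 = 84100 ≡ 346 (mod 517)
5^32 ≡ 346^2 = 119716 ≡ 289 (mod 517)
5^64 ≡ 289^2 = 83521 ≡ 284 (mod 517)
5^128 ≡ 284^2 = 80656 ≡ 4 (mod 517)
5^256 ≡ 4^2 = 16 ≡ 16 (mod 517)
5^512 ≡ 16^2 = 256 ≡ 256 (mod 517)
516 = 512 + 4 in binary powers of 2.
So 5^516 ≡ 256 · 108 ≡ 247 (mod 517).
Since 247 ≠ 1, base 5 is a Fermat witness: 517 is composite.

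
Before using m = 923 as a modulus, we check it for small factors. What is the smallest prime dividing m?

923 is odd.
Digit sum 14, not divisible by 3.
Ends in 3: not divisible by 5.
7: 923 = 7·131 + 6
11: 923 = 11·83 + 10
13: 923 = 13·71

13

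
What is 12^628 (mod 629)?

268

12^1 ≡ 12 (mod 629)
12^2 ≡ 12^2 = 144 ≡ 144 (mod 629)
12^4 ≡ 144^2 = 20736 ≡ 608 (mod 629)
12^8 ≡ 608^2 = 369664 ≡ 441 (mod 629)
12^16 ≡ 441^2 = 194481 ≡ 120 (mod 629)
12^32 ≡ 120^2 = 14400 ≡ 562 (mod 629)
12^64 ≡ 562^2 = 315844 ≡ 86 (mod 629)
12^128 ≡ 86^2 = 7396 ≡ 477 (mod 629)
12^256 ≡ 477^2 = 227529 ≡ 460 (mod 629)
12^512 ≡ 460^2 = 211600 ≡ 256 (mod 629)
628 = 512 + 64 + 32 + 16 + 4 in binary powers of 2.
So 12^628 ≡ 256 · 86 · 562 · 120 · 608 ≡ 268 (mod 629).
Since 268 ≠ 1, base 12 is a Fermat witness: 629 is composite.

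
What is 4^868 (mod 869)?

9

4^1 ≡ 4 (mod 869)
4^2 ≡ 4^2 = 16 ≡ 16 (mod 869)
4^4 ≡ 16^2 = 256 ≡ 256 (mod 869)
4^8 ≡ 256^2 = 65536 ≡ 361 (mod 869)
4^16 ≡ 361^2 = 130321 ≡ 840 (mod 869)
4^32 ≡ 840^2 = 705600 ≡ 841 (mod 869)
4^64 ≡ 841^2 = 707281 ≡ 784 (mod 869)
4^128 ≡ 784^2 = 614656 ≡ 273 (mod 869)
4^256 ≡ 273^2 = 74529 ≡ 664 (mod 869)
4^512 ≡ 664^2 = 440896 ≡ 313 (mod 869)
868 = 512 + 256 + 64 + 32 + 4 in binary powers of 2.
So 4^868 ≡ 313 · 664 · 784 · 841 · 256 ≡ 9 (mod 869).
Since 9 ≠ 1, base 4 is a Fermat witness: 869 is composite.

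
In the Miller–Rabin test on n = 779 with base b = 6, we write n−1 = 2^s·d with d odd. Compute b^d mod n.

779 − 1 = 778 = 2^1 · 389, so d = 389.
6^1 ≡ 6 (mod 779)
6^2 ≡ 6^2 = 36 ≡ 36 (mod 779)
6^4 ≡ 36^2 = 1296 ≡ 517 (mod 779)
6^8 ≡ 517^2 = 267289 ≡ 92 (mod 779)
6^16 ≡ 92^2 = 8464 ≡ 674 (mod 779)
6^32 ≡ 674^2 = 454276 ≡ 119 (mod 779)
6^64 ≡ 119^2 = 14161 ≡ 139 (mod 779)
6^128 ≡ 139^2 = 19321 ≡ 625 (mod 779)
6^256 ≡ 625^2 = 390625 ≡ 346 (mod 779)
389 = 256 + 128 + 4 + 1 in binary powers of 2.
So 6^389 ≡ 346 · 625 · 517 · 6 ≡ 473 (mod 779).
Squaring chain: 473; never reaches −1, so base 6 is a Miller–Rabin witness that 779 is composite.

473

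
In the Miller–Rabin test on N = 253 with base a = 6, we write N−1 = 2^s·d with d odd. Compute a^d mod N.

253 − 1 = 252 = 2^2 · 63, so d = 63.
6^1 ≡ 6 (mod 253)
6^2 ≡ 6^2 = 36 ≡ 36 (mod 253)
6^4 ≡ 36^2 = 1296 ≡ 31 (mod 253)
6^8 ≡ 31^2 = 961 ≡ 202 (mod 253)
6^16 ≡ 202^2 = 40804 ≡ 71 (mod 253)
6^32 ≡ 71^2 = 5041 ≡ 234 (mod 253)
63 = 32 + 16 + 8 + 4 + 2 + 1 in binary powers of 2.
So 6^63 ≡ 234 · 71 · 202 · 31 · 36 · 6 ≡ 18 (mod 253).
Squaring chain: 18 → 71; never reaches −1, so base 6 is a Miller–Rabin witness that 253 is composite.

18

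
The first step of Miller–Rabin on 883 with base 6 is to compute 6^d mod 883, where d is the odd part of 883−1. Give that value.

1

883 − 1 = 882 = 2^1 · 441, so d = 441.
6^1 ≡ 6 (mod 883)
6^2 ≡ 6^2 = 36 ≡ 36 (mod 883)
6^4 ≡ 36^2 = 1296 ≡ 413 (mod 883)
6^8 ≡ 413^2 = 170569 ≡ 150 (mod 883)
6^16 ≡ 150^2 = 22500 ≡ 425 (mod 883)
6^32 ≡ 425^2 = 180625 ≡ 493 (mod 883)
6^64 ≡ 493^2 = 243049 ≡ 224 (mod 883)
6^128 ≡ 224^2 = 50176 ≡ 728 (mod 883)
6^256 ≡ 728^2 = 529984 ≡ 184 (mod 883)
441 = 256 + 128 + 32 + 16 + 8 + 1 in binary powers of 2.
So 6^441 ≡ 184 · 728 · 493 · 425 · 150 · 6 ≡ 1 (mod 883).
Since 6^d ≡ 1 (mod 883), base 6 does not prove 883 composite.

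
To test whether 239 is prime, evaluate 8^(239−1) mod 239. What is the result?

8^1 ≡ 8 (mod 239)
8^2 ≡ 8^2 = 64 ≡ 64 (mod 239)
8^4 ≡ 64^2 = 4096 ≡ 33 (mod 239)
8^8 ≡ 33^2 = 1089 ≡ 133 (mod 239)
8^16 ≡ 133^2 = 17689 ≡ 3 (mod 239)
8^32 ≡ 3^2 = 9 ≡ 9 (mod 239)
8^64 ≡ 9^2 = 81 ≡ 81 (mod 239)
8^128 ≡ 81^2 = 6561 ≡ 108 (mod 239)
238 = 128 + 64 + 32 + 8 + 4 + 2 in binary powers of 2.
So 8^238 ≡ 108 · 81 · 9 · 133 · 33 · 64 ≡ 1 (mod 239).
Since the result is 1, base 8 gives no evidence that 239 is composite.

1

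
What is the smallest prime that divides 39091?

39091 is odd.
Digit sum 22, not divisible by 3.
Ends in 1: not divisible by 5.
7: 39091 = 7·5584 + 3
11: 39091 = 11·3553 + 8
13: 39091 = 13·3007

13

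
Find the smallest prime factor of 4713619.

71

4713619 is odd.
Digit sum 31, not divisible by 3.
Ends in 9: not divisible by 5.
7: 4713619 = 7·673374 + 1
11: 4713619 = 11·428510 + 9
13: 4713619 = 13·362586 + 1
17: 4713619 = 17·277271 + 12
19: 4713619 = 19·248085 + 4
23: 4713619 = 23·204939 + 22
29: 4713619 = 29·162538 + 17
31: 4713619 = 31·152052 + 7
37: 4713619 = 37·127395 + 4
41: 4713619 = 41·114966 + 13
43: 4713619 = 43·109619 + 2
47: 4713619 = 47·100289 + 36
53: 4713619 = 53·88936 + 11
59: 4713619 = 59·79891 + 50
61: 4713619 = 61·77272 + 27
67: 4713619 = 67·70352 + 35
71: 4713619 = 71·66389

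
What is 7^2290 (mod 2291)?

7^1 ≡ 7 (mod 2291)
7^2 ≡ 7^2 = 49 ≡ 49 (mod 2291)
7^4 ≡ 49^2 = 2401 ≡ 110 (mod 2291)
7^8 ≡ 110^2 = 12100 ≡ 645 (mod 2291)
7^16 ≡ 645^2 = 416025 ≡ 1354 (mod 2291)
7^32 ≡ 1354^2 = 1833316 ≡ 516 (mod 2291)
7^64 ≡ 516^2 = 266256 ≡ 500 (mod 2291)
7^128 ≡ 500^2 = 250000 ≡ 281 (mod 2291)
7^256 ≡ 281^2 = 78961 ≡ 1067 (mod 2291)
7^512 ≡ 1067^2 = 1138489 ≡ 2153 (mod 2291)
7^1024 ≡ 2153^2 = 4635409 ≡ 716 (mod 2291)
7^2048 ≡ 716^2 = 512656 ≡ 1763 (mod 2291)
2290 = 2048 + 128 + 64 + 32 + 16 + 2 in binary powers of 2.
So 7^2290 ≡ 1763 · 281 · 500 · 516 · 1354 · 49 ≡ 1747 (mod 2291).
Since 1747 ≠ 1, base 7 is a Fermat witness: 2291 is composite.

1747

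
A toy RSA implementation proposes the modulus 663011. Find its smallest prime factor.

41

663011 is odd.
Digit sum 17, not divisible by 3.
Ends in 1: not divisible by 5.
7: 663011 = 7·94715 + 6
11: 663011 = 11·60273 + 8
13: 663011 = 13·51000 + 11
17: 663011 = 17·39000 + 11
19: 663011 = 19·34895 + 6
23: 663011 = 23·28826 + 13
29: 663011 = 29·22862 + 13
31: 663011 = 31·21387 + 14
37: 663011 = 37·17919 + 8
41: 663011 = 41·16171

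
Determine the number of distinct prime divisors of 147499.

3

147499 = 11^2 · 1219
1219 = 23 · 53
147499 = 11^2 · 23 · 53, which has 3 distinct prime factors.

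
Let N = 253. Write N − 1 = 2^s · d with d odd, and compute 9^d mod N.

36

253 − 1 = 252 = 2^2 · 63, so d = 63.
9^1 ≡ 9 (mod 253)
9^2 ≡ 9^2 = 81 ≡ 81 (mod 253)
9^4 ≡ 81^2 = 6561 ≡ 236 (mod 253)
9^8 ≡ 236^2 = 55696 ≡ 36 (mod 253)
9^16 ≡ 36^2 = 1296 ≡ 31 (mod 253)
9^32 ≡ 31^2 = 961 ≡ 202 (mod 253)
63 = 32 + 16 + 8 + 4 + 2 + 1 in binary powers of 2.
So 9^63 ≡ 202 · 31 · 36 · 236 · 81 · 9 ≡ 36 (mod 253).
Squaring chain: 36 → 31; never reaches −1, so base 9 is a Miller–Rabin witness that 253 is composite.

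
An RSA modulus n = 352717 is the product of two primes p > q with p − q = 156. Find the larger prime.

Since p = q + 156, we have 352717 = q(q + 156), so q² + 156q − 352717 = 0.
Discriminant: 156² + 4·352717 = 24336 + 1410868 = 1435204; √1435204 = 1198.
q = (−156 + 1198)/2 = 521, and p = q + 156 = 677.
Check: 521 · 677 = 352717.

677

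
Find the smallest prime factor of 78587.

89

78587 is odd.
Digit sum 35, not divisible by 3.
Ends in 7: not divisible by 5.
7: 78587 = 7·11226 + 5
11: 78587 = 11·7144 + 3
13: 78587 = 13·6045 + 2
17: 78587 = 17·4622 + 13
19: 78587 = 19·4136 + 3
23: 78587 = 23·3416 + 19
29: 78587 = 29·2709 + 26
31: 78587 = 31·2535 + 2
37: 78587 = 37·2123 + 36
41: 78587 = 41·1916 + 31
43: 78587 = 43·1827 + 26
47: 78587 = 47·1672 + 3
53: 78587 = 53·1482 + 41
59: 78587 = 59·1331 + 58
61: 78587 = 61·1288 + 19
67: 78587 = 67·1172 + 63
71: 78587 = 71·1106 + 61
73: 78587 = 73·1076 + 39
79: 78587 = 79·994 + 61
83: 78587 = 83·946 + 69
89: 78587 = 89·883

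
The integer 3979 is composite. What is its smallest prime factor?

23

3979 is odd.
Digit sum 28, not divisible by 3.
Ends in 9: not divisible by 5.
7: 3979 = 7·568 + 3
11: 3979 = 11·361 + 8
13: 3979 = 13·306 + 1
17: 3979 = 17·234 + 1
19: 3979 = 19·209 + 8
23: 3979 = 23·173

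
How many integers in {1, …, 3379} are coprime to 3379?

Factor: 3379 = 31 · 109.
φ(3379) = (31−1) · (109−1) = 30 · 108 = 3240.

3240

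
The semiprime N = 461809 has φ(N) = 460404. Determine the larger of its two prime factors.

883

φ(n) = (p−1)(q−1) = n − (p+q) + 1, so p + q = 461809 − 460404 + 1 = 1406.
p and q are the roots of t² − 1406t + 461809 = 0.
Discriminant: 1406² − 4·461809 = 1976836 − 1847236 = 129600; √129600 = 360.
q = (1406 − 360)/2 = 523, p = (1406 + 360)/2 = 883.
Check: 523 · 883 = 461809.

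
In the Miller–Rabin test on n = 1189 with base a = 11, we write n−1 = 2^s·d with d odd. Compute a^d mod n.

438

1189 − 1 = 1188 = 2^2 · 297, so d = 297.
11^1 ≡ 11 (mod 1189)
11^2 ≡ 11^2 = 121 ≡ 121 (mod 1189)
11^4 ≡ 121^2 = 14641 ≡ 373 (mod 1189)
11^8 ≡ 373^2 = 139129 ≡ 16 (mod 1189)
11^16 ≡ 16^2 = 256 ≡ 256 (mod 1189)
11^32 ≡ 256^2 = 65536 ≡ 141 (mod 1189)
11^64 ≡ 141^2 = 19881 ≡ 857 (mod 1189)
11^128 ≡ 857^2 = 734449 ≡ 836 (mod 1189)
11^256 ≡ 836^2 = 698896 ≡ 953 (mod 1189)
297 = 256 + 32 + 8 + 1 in binary powers of 2.
So 11^297 ≡ 953 · 141 · 16 · 11 ≡ 438 (mod 1189).
Squaring chain: 438 → 415; never reaches −1, so base 11 is a Miller–Rabin witness that 1189 is composite.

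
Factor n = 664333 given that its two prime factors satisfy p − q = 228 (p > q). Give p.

Since p = q + 228, we have 664333 = q(q + 228), so q² + 228q − 664333 = 0.
Discriminant: 228² + 4·664333 = 51984 + 2657332 = 2709316; √2709316 = 1646.
q = (−228 + 1646)/2 = 709, and p = q + 228 = 937.
Check: 709 · 937 = 664333.

937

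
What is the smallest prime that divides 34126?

34126 is even: 2 divides it.

2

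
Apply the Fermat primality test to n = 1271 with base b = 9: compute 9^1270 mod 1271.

9^1 ≡ 9 (mod 1271)
9^2 ≡ 9^2 = 81 ≡ 81 (mod 1271)
9^4 ≡ 81^2 = 6561 ≡ 206 (mod 1271)
9^8 ≡ 206^2 = 42436 ≡ 493 (mod 1271)
9^16 ≡ 493^2 = 243049 ≡ 288 (mod 1271)
9^32 ≡ 288^2 = 82944 ≡ 329 (mod 1271)
9^64 ≡ 329^2 = 108241 ≡ 206 (mod 1271)
9^128 ≡ 206^2 = 42436 ≡ 493 (mod 1271)
9^256 ≡ 493^2 = 243049 ≡ 288 (mod 1271)
9^512 ≡ 288^2 = 82944 ≡ 329 (mod 1271)
9^1024 ≡ 329^2 = 108241 ≡ 206 (mod 1271)
1270 = 1024 + 128 + 64 + 32 + 16 + 4 + 2 in binary powers of 2.
So 9^1270 ≡ 206 · 493 · 206 · 329 · 288 · 206 · 81 ≡ 532 (mod 1271).
Since 532 ≠ 1, base 9 is a Fermat witness: 1271 is composite.

532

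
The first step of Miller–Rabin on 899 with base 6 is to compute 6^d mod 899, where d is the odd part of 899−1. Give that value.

899 − 1 = 898 = 2^1 · 449, so d = 449.
6^1 ≡ 6 (mod 899)
6^2 ≡ 6^2 = 36 ≡ 36 (mod 899)
6^4 ≡ 36^2 = 1296 ≡ 397 (mod 899)
6^8 ≡ 397^2 = 157609 ≡ 284 (mod 899)
6^16 ≡ 284^2 = 80656 ≡ 645 (mod 899)
6^32 ≡ 645^2 = 416025 ≡ 687 (mod 899)
6^64 ≡ 687^2 = 471969 ≡ 893 (mod 899)
6^128 ≡ 893^2 = 797449 ≡ 36 (mod 899)
6^256 ≡ 36^2 = 1296 ≡ 397 (mod 899)
449 = 256 + 128 + 64 + 1 in binary powers of 2.
So 6^449 ≡ 397 · 36 · 893 · 6 ≡ 615 (mod 899).
Squaring chain: 615; never reaches −1, so base 6 is a Miller–Rabin witness that 899 is composite.

615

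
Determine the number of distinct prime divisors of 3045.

3045 = 3 · 1015
1015 = 5 · 203
203 = 7 · 29
3045 = 3 · 5 · 7 · 29, which has 4 distinct prime factors.

4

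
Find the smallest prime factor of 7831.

7831 is odd.
Digit sum 19, not divisible by 3.
Ends in 1: not divisible by 5.
7: 7831 = 7·1118 + 5
11: 7831 = 11·711 + 10
13: 7831 = 13·602 + 5
17: 7831 = 17·460 + 11
19: 7831 = 19·412 + 3
23: 7831 = 23·340 + 11
29: 7831 = 29·270 + 1
31: 7831 = 31·252 + 19
37: 7831 = 37·211 + 24
41: 7831 = 41·191

41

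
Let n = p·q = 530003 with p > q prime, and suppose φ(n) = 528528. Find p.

φ(n) = (p−1)(q−1) = n − (p+q) + 1, so p + q = 530003 − 528528 + 1 = 1476.
p and q are the roots of t² − 1476t + 530003 = 0.
Discriminant: 1476² − 4·530003 = 2178576 − 2120012 = 58564; √58564 = 242.
q = (1476 − 242)/2 = 617, p = (1476 + 242)/2 = 859.
Check: 617 · 859 = 530003.

859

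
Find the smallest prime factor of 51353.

51353 is odd.
Digit sum 17, not divisible by 3.
Ends in 3: not divisible by 5.
7: 51353 = 7·7336 + 1
11: 51353 = 11·4668 + 5
13: 51353 = 13·3950 + 3
17: 51353 = 17·3020 + 13
19: 51353 = 19·2702 + 15
23: 51353 = 23·2232 + 17
29: 51353 = 29·1770 + 23
31: 51353 = 31·1656 + 17
37: 51353 = 37·1387 + 34
41: 51353 = 41·1252 + 21
43: 51353 = 43·1194 + 11
47: 51353 = 47·1092 + 29
53: 51353 = 53·968 + 49
59: 51353 = 59·870 + 23
61: 51353 = 61·841 + 52
67: 51353 = 67·766 + 31
71: 51353 = 71·723 + 20
73: 51353 = 73·703 + 34
79: 51353 = 79·650 + 3
83: 51353 = 83·618 + 59
89: 51353 = 89·577

89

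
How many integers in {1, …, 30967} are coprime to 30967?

Factor: 30967 = 173 · 179.
φ(30967) = (173−1) · (179−1) = 172 · 178 = 30616.

30616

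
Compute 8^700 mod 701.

1

8^1 ≡ 8 (mod 701)
8^2 ≡ 8^2 = 64 ≡ 64 (mod 701)
8^4 ≡ 64^2 = 4096 ≡ 591 (mod 701)
8^8 ≡ 591^2 = 349281 ≡ 183 (mod 701)
8^16 ≡ 183^2 = 33489 ≡ 542 (mod 701)
8^32 ≡ 542^2 = 293764 ≡ 45 (mod 701)
8^64 ≡ 45^2 = 2025 ≡ 623 (mod 701)
8^128 ≡ 623^2 = 388129 ≡ 476 (mod 701)
8^256 ≡ 476^2 = 226576 ≡ 153 (mod 701)
8^512 ≡ 153^2 = 23409 ≡ 276 (mod 701)
700 = 512 + 128 + 32 + 16 + 8 + 4 in binary powers of 2.
So 8^700 ≡ 276 · 476 · 45 · 542 · 183 · 591 ≡ 1 (mod 701).
Since the result is 1, base 8 gives no evidence that 701 is composite.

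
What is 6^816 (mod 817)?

87

6^1 ≡ 6 (mod 817)
6^2 ≡ 6^2 = 36 ≡ 36 (mod 817)
6^4 ≡ 36^2 = 1296 ≡ 479 (mod 817)
6^8 ≡ 479^2 = 229441 ≡ 681 (mod 817)
6^16 ≡ 681^2 = 463761 ≡ 522 (mod 817)
6^32 ≡ 522^2 = 272484 ≡ 423 (mod 817)
6^64 ≡ 423^2 = 178929 ≡ 6 (mod 817)
6^128 ≡ 6^2 = 36 ≡ 36 (mod 817)
6^256 ≡ 36^2 = 1296 ≡ 479 (mod 817)
6^512 ≡ 479^2 = 229441 ≡ 681 (mod 817)
816 = 512 + 256 + 32 + 16 in binary powers of 2.
So 6^816 ≡ 681 · 479 · 423 · 522 ≡ 87 (mod 817).
Since 87 ≠ 1, base 6 is a Fermat witness: 817 is composite.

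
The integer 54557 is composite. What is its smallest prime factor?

89

54557 is odd.
Digit sum 26, not divisible by 3.
Ends in 7: not divisible by 5.
7: 54557 = 7·7793 + 6
11: 54557 = 11·4959 + 8
13: 54557 = 13·4196 + 9
17: 54557 = 17·3209 + 4
19: 54557 = 19·2871 + 8
23: 54557 = 23·2372 + 1
29: 54557 = 29·1881 + 8
31: 54557 = 31·1759 + 28
37: 54557 = 37·1474 + 19
41: 54557 = 41·1330 + 27
43: 54557 = 43·1268 + 33
47: 54557 = 47·1160 + 37
53: 54557 = 53·1029 + 20
59: 54557 = 59·924 + 41
61: 54557 = 61·894 + 23
67: 54557 = 67·814 + 19
71: 54557 = 71·768 + 29
73: 54557 = 73·747 + 26
79: 54557 = 79·690 + 47
83: 54557 = 83·657 + 26
89: 54557 = 89·613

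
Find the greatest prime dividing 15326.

15326 = 2 · 7663
7663 = 79 · 97
97 is prime.
So 15326 = 2 · 79 · 97; the largest prime factor is 97.

97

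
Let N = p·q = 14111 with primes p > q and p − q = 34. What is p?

Since p = q + 34, we have 14111 = q(q + 34), so q² + 34q − 14111 = 0.
Discriminant: 34² + 4·14111 = 1156 + 56444 = 57600; √57600 = 240.
q = (−34 + 240)/2 = 103, and p = q + 34 = 137.
Check: 103 · 137 = 14111.

137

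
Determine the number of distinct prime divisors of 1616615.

1616615 = 5 · 323323
323323 = 7 · 46189
46189 = 11 · 4199
4199 = 13 · 323
323 = 17 · 19
1616615 = 5 · 7 · 11 · 13 · 17 · 19, which has 6 distinct prime factors.

6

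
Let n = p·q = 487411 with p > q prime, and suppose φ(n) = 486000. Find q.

601

φ(n) = (p−1)(q−1) = n − (p+q) + 1, so p + q = 487411 − 486000 + 1 = 1412.
p and q are the roots of t² − 1412t + 487411 = 0.
Discriminant: 1412² − 4·487411 = 1993744 − 1949644 = 44100; √44100 = 210.
q = (1412 − 210)/2 = 601, p = (1412 + 210)/2 = 811.
Check: 601 · 811 = 487411.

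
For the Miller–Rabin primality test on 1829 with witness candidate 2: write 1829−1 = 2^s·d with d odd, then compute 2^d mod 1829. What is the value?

1829 − 1 = 1828 = 2^2 · 457, so d = 457.
2^1 ≡ 2 (mod 1829)
2^2 ≡ 2^2 = 4 ≡ 4 (mod 1829)
2^4 ≡ 4^2 = 16 ≡ 16 (mod 1829)
2^8 ≡ 16^2 = 256 ≡ 256 (mod 1829)
2^16 ≡ 256^2 = 65536 ≡ 1521 (mod 1829)
2^32 ≡ 1521^2 = 2313441 ≡ 1585 (mod 1829)
2^64 ≡ 1585^2 = 2512225 ≡ 1008 (mod 1829)
2^128 ≡ 1008^2 = 1016064 ≡ 969 (mod 1829)
2^256 ≡ 969^2 = 938961 ≡ 684 (mod 1829)
457 = 256 + 128 + 64 + 8 + 1 in binary powers of 2.
So 2^457 ≡ 684 · 969 · 1008 · 256 · 2 ≡ 655 (mod 1829).
Squaring chain: 655 → 1039; never reaches −1, so base 2 is a Miller–Rabin witness that 1829 is composite.

655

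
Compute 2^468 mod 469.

2^1 ≡ 2 (mod 469)
2^2 ≡ 2^2 = 4 ≡ 4 (mod 469)
2^4 ≡ 4^2 = 16 ≡ 16 (mod 469)
2^8 ≡ 16^2 = 256 ≡ 256 (mod 469)
2^16 ≡ 256^2 = 65536 ≡ 345 (mod 469)
2^32 ≡ 345^2 = 119025 ≡ 368 (mod 469)
2^64 ≡ 368^2 = 135424 ≡ 352 (mod 469)
2^128 ≡ 352^2 = 123904 ≡ 88 (mod 469)
2^256 ≡ 88^2 = 7744 ≡ 240 (mod 469)
468 = 256 + 128 + 64 + 16 + 4 in binary powers of 2.
So 2^468 ≡ 240 · 88 · 352 · 345 · 16 ≡ 64 (mod 469).
Since 64 ≠ 1, base 2 is a Fermat witness: 469 is composite.

64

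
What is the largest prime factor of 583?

53

583 = 11 · 53
53 is prime.
So 583 = 11 · 53; the largest prime factor is 53.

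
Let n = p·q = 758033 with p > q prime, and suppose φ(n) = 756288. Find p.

937

φ(n) = (p−1)(q−1) = n − (p+q) + 1, so p + q = 758033 − 756288 + 1 = 1746.
p and q are the roots of t² − 1746t + 758033 = 0.
Discriminant: 1746² − 4·758033 = 3048516 − 3032132 = 16384; √16384 = 128.
q = (1746 − 128)/2 = 809, p = (1746 + 128)/2 = 937.
Check: 809 · 937 = 758033.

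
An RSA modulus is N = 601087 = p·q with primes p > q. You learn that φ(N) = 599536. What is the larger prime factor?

809

φ(n) = (p−1)(q−1) = n − (p+q) + 1, so p + q = 601087 − 599536 + 1 = 1552.
p and q are the roots of t² − 1552t + 601087 = 0.
Discriminant: 1552² − 4·601087 = 2408704 − 2404348 = 4356; √4356 = 66.
q = (1552 − 66)/2 = 743, p = (1552 + 66)/2 = 809.
Check: 743 · 809 = 601087.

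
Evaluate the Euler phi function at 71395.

56160

Factor: 71395 = 5 · 109 · 131.
φ(71395) = (5−1) · (109−1) · (131−1) = 4 · 108 · 130 = 56160.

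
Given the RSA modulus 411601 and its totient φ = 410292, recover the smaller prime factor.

φ(n) = (p−1)(q−1) = n − (p+q) + 1, so p + q = 411601 − 410292 + 1 = 1310.
p and q are the roots of t² − 1310t + 411601 = 0.
Discriminant: 1310² − 4·411601 = 1716100 − 1646404 = 69696; √69696 = 264.
q = (1310 − 264)/2 = 523, p = (1310 + 264)/2 = 787.
Check: 523 · 787 = 411601.

523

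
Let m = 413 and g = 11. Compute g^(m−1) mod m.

263

11^1 ≡ 11 (mod 413)
11^2 ≡ 11^2 = 121 ≡ 121 (mod 413)
11^4 ≡ 121^2 = 14641 ≡ 186 (mod 413)
11^8 ≡ 186^2 = 34596 ≡ 317 (mod 413)
11^16 ≡ 317^2 = 100489 ≡ 130 (mod 413)
11^32 ≡ 130^2 = 16900 ≡ 380 (mod 413)
11^64 ≡ 380^2 = 144400 ≡ 263 (mod 413)
11^128 ≡ 263^2 = 69169 ≡ 198 (mod 413)
11^256 ≡ 198^2 = 39204 ≡ 382 (mod 413)
412 = 256 + 128 + 16 + 8 + 4 in binary powers of 2.
So 11^412 ≡ 382 · 198 · 130 · 317 · 186 ≡ 263 (mod 413).
Since 263 ≠ 1, base 11 is a Fermat witness: 413 is composite.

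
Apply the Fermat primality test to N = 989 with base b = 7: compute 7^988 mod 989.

7^1 ≡ 7 (mod 989)
7^2 ≡ 7^2 = 49 ≡ 49 (mod 989)
7^4 ≡ 49^2 = 2401 ≡ 423 (mod 989)
7^8 ≡ 423^2 = 178929 ≡ 909 (mod 989)
7^16 ≡ 909^2 = 826281 ≡ 466 (mod 989)
7^32 ≡ 466^2 = 217156 ≡ 565 (mod 989)
7^64 ≡ 565^2 = 319225 ≡ 767 (mod 989)
7^128 ≡ 767^2 = 588289 ≡ 823 (mod 989)
7^256 ≡ 823^2 = 677329 ≡ 853 (mod 989)
7^512 ≡ 853^2 = 727609 ≡ 694 (mod 989)
988 = 512 + 256 + 128 + 64 + 16 + 8 + 4 in binary powers of 2.
So 7^988 ≡ 694 · 853 · 823 · 767 · 466 · 909 · 423 ≡ 767 (mod 989).
Since 767 ≠ 1, base 7 is a Fermat witness: 989 is composite.

767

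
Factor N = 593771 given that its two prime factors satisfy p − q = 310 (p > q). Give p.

Since p = q + 310, we have 593771 = q(q + 310), so q² + 310q − 593771 = 0.
Discriminant: 310² + 4·593771 = 96100 + 2375084 = 2471184; √2471184 = 1572.
q = (−310 + 1572)/2 = 631, and p = q + 310 = 941.
Check: 631 · 941 = 593771.

941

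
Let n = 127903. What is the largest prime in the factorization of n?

127903 = 23 · 5561
5561 = 67 · 83
83 is prime.
So 127903 = 23 · 67 · 83; the largest prime factor is 83.

83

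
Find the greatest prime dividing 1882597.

73

1882597 = 17 · 110741
110741 = 37 · 2993
2993 = 41 · 73
73 is prime.
So 1882597 = 17 · 37 · 41 · 73; the largest prime factor is 73.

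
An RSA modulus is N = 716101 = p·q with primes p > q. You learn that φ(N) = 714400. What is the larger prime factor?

φ(n) = (p−1)(q−1) = n − (p+q) + 1, so p + q = 716101 − 714400 + 1 = 1702.
p and q are the roots of t² − 1702t + 716101 = 0.
Discriminant: 1702² − 4·716101 = 2896804 − 2864404 = 32400; √32400 = 180.
q = (1702 − 180)/2 = 761, p = (1702 + 180)/2 = 941.
Check: 761 · 941 = 716101.

941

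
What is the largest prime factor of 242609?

83

242609 = 37 · 6557
6557 = 79 · 83
83 is prime.
So 242609 = 37 · 79 · 83; the largest prime factor is 83.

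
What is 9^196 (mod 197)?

9^1 ≡ 9 (mod 197)
9^2 ≡ 9^2 = 81 ≡ 81 (mod 197)
9^4 ≡ 81^2 = 6561 ≡ 60 (mod 197)
9^8 ≡ 60^2 = 3600 ≡ 54 (mod 197)
9^16 ≡ 54^2 = 2916 ≡ 158 (mod 197)
9^32 ≡ 158^2 = 24964 ≡ 142 (mod 197)
9^64 ≡ 142^2 = 20164 ≡ 70 (mod 197)
9^128 ≡ 70^2 = 4900 ≡ 172 (mod 197)
196 = 128 + 64 + 4 in binary powers of 2.
So 9^196 ≡ 172 · 70 · 60 ≡ 1 (mod 197).
Since the result is 1, base 9 gives no evidence that 197 is composite.

1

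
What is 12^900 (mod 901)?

47

12^1 ≡ 12 (mod 901)
12^2 ≡ 12^2 = 144 ≡ 144 (mod 901)
12^4 ≡ 144^2 = 20736 ≡ 13 (mod 901)
12^8 ≡ 13^2 = 169 ≡ 169 (mod 901)
12^16 ≡ 169^2 = 28561 ≡ 630 (mod 901)
12^32 ≡ 630^2 = 396900 ≡ 460 (mod 901)
12^64 ≡ 460^2 = 211600 ≡ 766 (mod 901)
12^128 ≡ 766^2 = 586756 ≡ 205 (mod 901)
12^256 ≡ 205^2 = 42025 ≡ 579 (mod 901)
12^512 ≡ 579^2 = 335241 ≡ 69 (mod 901)
900 = 512 + 256 + 128 + 4 in binary powers of 2.
So 12^900 ≡ 69 · 579 · 205 · 13 ≡ 47 (mod 901).
Since 47 ≠ 1, base 12 is a Fermat witness: 901 is composite.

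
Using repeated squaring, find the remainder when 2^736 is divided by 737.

2^1 ≡ 2 (mod 737)
2^2 ≡ 2^2 = 4 ≡ 4 (mod 737)
2^4 ≡ 4^2 = 16 ≡ 16 (mod 737)
2^8 ≡ 16^2 = 256 ≡ 256 (mod 737)
2^16 ≡ 256^2 = 65536 ≡ 680 (mod 737)
2^32 ≡ 680^2 = 462400 ≡ 301 (mod 737)
2^64 ≡ 301^2 = 90601 ≡ 687 (mod 737)
2^128 ≡ 687^2 = 471969 ≡ 289 (mod 737)
2^256 ≡ 289^2 = 83521 ≡ 240 (mod 737)
2^512 ≡ 240^2 = 57600 ≡ 114 (mod 737)
736 = 512 + 128 + 64 + 32 in binary powers of 2.
So 2^736 ≡ 114 · 289 · 687 · 301 ≡ 86 (mod 737).
Since 86 ≠ 1, base 2 is a Fermat witness: 737 is composite.

86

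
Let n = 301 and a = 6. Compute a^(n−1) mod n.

6^1 ≡ 6 (mod 301)
6^2 ≡ 6^2 = 36 ≡ 36 (mod 301)
6^4 ≡ 36^2 = 1296 ≡ 92 (mod 301)
6^8 ≡ 92^2 = 8464 ≡ 36 (mod 301)
6^16 ≡ 36^2 = 1296 ≡ 92 (mod 301)
6^32 ≡ 92^2 = 8464 ≡ 36 (mod 301)
6^64 ≡ 36^2 = 1296 ≡ 92 (mod 301)
6^128 ≡ 92^2 = 8464 ≡ 36 (mod 301)
6^256 ≡ 36^2 = 1296 ≡ 92 (mod 301)
300 = 256 + 32 + 8 + 4 in binary powers of 2.
So 6^300 ≡ 92 · 36 · 36 · 92 ≡ 1 (mod 301).
Since the result is 1, base 6 gives no evidence that 301 is composite.

1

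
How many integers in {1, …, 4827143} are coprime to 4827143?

Factor: 4827143 = 127 · 191 · 199.
φ(4827143) = (127−1) · (191−1) · (199−1) = 126 · 190 · 198 = 4740120.

4740120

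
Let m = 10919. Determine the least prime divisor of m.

61

10919 is odd.
Digit sum 20, not divisible by 3.
Ends in 9: not divisible by 5.
7: 10919 = 7·1559 + 6
11: 10919 = 11·992 + 7
13: 10919 = 13·839 + 12
17: 10919 = 17·642 + 5
19: 10919 = 19·574 + 13
23: 10919 = 23·474 + 17
29: 10919 = 29·376 + 15
31: 10919 = 31·352 + 7
37: 10919 = 37·295 + 4
41: 10919 = 41·266 + 13
43: 10919 = 43·253 + 40
47: 10919 = 47·232 + 15
53: 10919 = 53·206 + 1
59: 10919 = 59·185 + 4
61: 10919 = 61·179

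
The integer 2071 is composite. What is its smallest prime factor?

19

2071 is odd.
Digit sum 10, not divisible by 3.
Ends in 1: not divisible by 5.
7: 2071 = 7·295 + 6
11: 2071 = 11·188 + 3
13: 2071 = 13·159 + 4
17: 2071 = 17·121 + 14
19: 2071 = 19·109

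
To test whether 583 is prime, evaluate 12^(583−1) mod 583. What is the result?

12^1 ≡ 12 (mod 583)
12^2 ≡ 12^2 = 144 ≡ 144 (mod 583)
12^4 ≡ 144^2 = 20736 ≡ 331 (mod 583)
12^8 ≡ 331^2 = 109561 ≡ 540 (mod 583)
12^16 ≡ 540^2 = 291600 ≡ 100 (mod 583)
12^32 ≡ 100^2 = 10000 ≡ 89 (mod 583)
12^64 ≡ 89^2 = 7921 ≡ 342 (mod 583)
12^128 ≡ 342^2 = 116964 ≡ 364 (mod 583)
12^256 ≡ 364^2 = 132496 ≡ 155 (mod 583)
12^512 ≡ 155^2 = 24025 ≡ 122 (mod 583)
582 = 512 + 64 + 4 + 2 in binary powers of 2.
So 12^582 ≡ 122 · 342 · 331 · 144 ≡ 221 (mod 583).
Since 221 ≠ 1, base 12 is a Fermat witness: 583 is composite.

221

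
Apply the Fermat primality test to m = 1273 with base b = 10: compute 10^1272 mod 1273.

349

10^1 ≡ 10 (mod 1273)
10^2 ≡ 10^2 = 100 ≡ 100 (mod 1273)
10^4 ≡ 100^2 = 10000 ≡ 1089 (mod 1273)
10^8 ≡ 1089^2 = 1185921 ≡ 758 (mod 1273)
10^16 ≡ 758^2 = 574564 ≡ 441 (mod 1273)
10^32 ≡ 441^2 = 194481 ≡ 985 (mod 1273)
10^64 ≡ 985^2 = 970225 ≡ 199 (mod 1273)
10^128 ≡ 199^2 = 39601 ≡ 138 (mod 1273)
10^256 ≡ 138^2 = 19044 ≡ 1222 (mod 1273)
10^512 ≡ 1222^2 = 1493284 ≡ 55 (mod 1273)
10^1024 ≡ 55^2 = 3025 ≡ 479 (mod 1273)
1272 = 1024 + 128 + 64 + 32 + 16 + 8 in binary powers of 2.
So 10^1272 ≡ 479 · 138 · 199 · 985 · 441 · 758 ≡ 349 (mod 1273).
Since 349 ≠ 1, base 10 is a Fermat witness: 1273 is composite.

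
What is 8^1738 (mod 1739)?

8^1 ≡ 8 (mod 1739)
8^2 ≡ 8^2 = 64 ≡ 64 (mod 1739)
8^4 ≡ 64^2 = 4096 ≡ 618 (mod 1739)
8^8 ≡ 618^2 = 381924 ≡ 1083 (mod 1739)
8^16 ≡ 1083^2 = 1172889 ≡ 803 (mod 1739)
8^32 ≡ 803^2 = 644809 ≡ 1379 (mod 1739)
8^64 ≡ 1379^2 = 1901641 ≡ 914 (mod 1739)
8^128 ≡ 914^2 = 835396 ≡ 676 (mod 1739)
8^256 ≡ 676^2 = 456976 ≡ 1358 (mod 1739)
8^512 ≡ 1358^2 = 1844164 ≡ 824 (mod 1739)
8^1024 ≡ 824^2 = 678976 ≡ 766 (mod 1739)
1738 = 1024 + 512 + 128 + 64 + 8 + 2 in binary powers of 2.
So 8^1738 ≡ 766 · 824 · 676 · 914 · 1083 · 64 ≡ 159 (mod 1739).
Since 159 ≠ 1, base 8 is a Fermat witness: 1739 is composite.

159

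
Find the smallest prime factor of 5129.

23

5129 is odd.
Digit sum 17, not divisible by 3.
Ends in 9: not divisible by 5.
7: 5129 = 7·732 + 5
11: 5129 = 11·466 + 3
13: 5129 = 13·394 + 7
17: 5129 = 17·301 + 12
19: 5129 = 19·269 + 18
23: 5129 = 23·223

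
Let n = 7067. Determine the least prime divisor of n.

7067 is odd.
Digit sum 20, not divisible by 3.
Ends in 7: not divisible by 5.
7: 7067 = 7·1009 + 4
11: 7067 = 11·642 + 5
13: 7067 = 13·543 + 8
17: 7067 = 17·415 + 12
19: 7067 = 19·371 + 18
23: 7067 = 23·307 + 6
29: 7067 = 29·243 + 20
31: 7067 = 31·227 + 30
37: 7067 = 37·191

37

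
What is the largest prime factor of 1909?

83

1909 = 23 · 83
83 is prime.
So 1909 = 23 · 83; the largest prime factor is 83.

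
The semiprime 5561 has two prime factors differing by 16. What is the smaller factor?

Since p = q + 16, we have 5561 = q(q + 16), so q² + 16q − 5561 = 0.
Discriminant: 16² + 4·5561 = 256 + 22244 = 22500; √22500 = 150.
q = (−16 + 150)/2 = 67, and p = q + 16 = 83.
Check: 67 · 83 = 5561.

67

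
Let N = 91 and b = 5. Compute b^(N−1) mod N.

64

5^1 ≡ 5 (mod 91)
5^2 ≡ 5^2 = 25 ≡ 25 (mod 91)
5^4 ≡ 25^2 = 625 ≡ 79 (mod 91)
5^8 ≡ 79^2 = 6241 ≡ 53 (mod 91)
5^16 ≡ 53^2 = 2809 ≡ 79 (mod 91)
5^32 ≡ 79^2 = 6241 ≡ 53 (mod 91)
5^64 ≡ 53^2 = 2809 ≡ 79 (mod 91)
90 = 64 + 16 + 8 + 2 in binary powers of 2.
So 5^90 ≡ 79 · 79 · 53 · 25 ≡ 64 (mod 91).
Since 64 ≠ 1, base 5 is a Fermat witness: 91 is composite.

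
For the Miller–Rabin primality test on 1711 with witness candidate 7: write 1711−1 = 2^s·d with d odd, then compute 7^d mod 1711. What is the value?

500

1711 − 1 = 1710 = 2^1 · 855, so d = 855.
7^1 ≡ 7 (mod 1711)
7^2 ≡ 7^2 = 49 ≡ 49 (mod 1711)
7^4 ≡ 49^2 = 2401 ≡ 690 (mod 1711)
7^8 ≡ 690^2 = 476100 ≡ 442 (mod 1711)
7^16 ≡ 442^2 = 195364 ≡ 310 (mod 1711)
7^32 ≡ 310^2 = 96100 ≡ 284 (mod 1711)
7^64 ≡ 284^2 = 80656 ≡ 239 (mod 1711)
7^128 ≡ 239^2 = 57121 ≡ 658 (mod 1711)
7^256 ≡ 658^2 = 432964 ≡ 81 (mod 1711)
7^512 ≡ 81^2 = 6561 ≡ 1428 (mod 1711)
855 = 512 + 256 + 64 + 16 + 4 + 2 + 1 in binary powers of 2.
So 7^855 ≡ 1428 · 81 · 239 · 310 · 690 · 49 · 7 ≡ 500 (mod 1711).
Squaring chain: 500; never reaches −1, so base 7 is a Miller–Rabin witness that 1711 is composite.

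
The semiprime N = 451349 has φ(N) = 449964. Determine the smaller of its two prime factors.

φ(n) = (p−1)(q−1) = n − (p+q) + 1, so p + q = 451349 − 449964 + 1 = 1386.
p and q are the roots of t² − 1386t + 451349 = 0.
Discriminant: 1386² − 4·451349 = 1920996 − 1805396 = 115600; √115600 = 340.
q = (1386 − 340)/2 = 523, p = (1386 + 340)/2 = 863.
Check: 523 · 863 = 451349.

523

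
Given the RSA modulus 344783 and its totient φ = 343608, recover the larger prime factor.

619

φ(n) = (p−1)(q−1) = n − (p+q) + 1, so p + q = 344783 − 343608 + 1 = 1176.
p and q are the roots of t² − 1176t + 344783 = 0.
Discriminant: 1176² − 4·344783 = 1382976 − 1379132 = 3844; √3844 = 62.
q = (1176 − 62)/2 = 557, p = (1176 + 62)/2 = 619.
Check: 557 · 619 = 344783.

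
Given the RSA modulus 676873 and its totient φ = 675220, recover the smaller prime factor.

743

φ(n) = (p−1)(q−1) = n − (p+q) + 1, so p + q = 676873 − 675220 + 1 = 1654.
p and q are the roots of t² − 1654t + 676873 = 0.
Discriminant: 1654² − 4·676873 = 2735716 − 2707492 = 28224; √28224 = 168.
q = (1654 − 168)/2 = 743, p = (1654 + 168)/2 = 911.
Check: 743 · 911 = 676873.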